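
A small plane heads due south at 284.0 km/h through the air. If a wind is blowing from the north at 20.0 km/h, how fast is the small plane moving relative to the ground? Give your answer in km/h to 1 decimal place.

304.0 km/h

Taking east as x and north as y: velocity relative to the air = (0.000, -284.000) km/h; the air relative to ground = (0.000, -20.000) km/h.
Velocity relative to ground = (0.000, -284.000) + (0.000, -20.000) = (0.000, -304.000) km/h.
Speed = |(0.000, -304.000)| = 304.000 km/h.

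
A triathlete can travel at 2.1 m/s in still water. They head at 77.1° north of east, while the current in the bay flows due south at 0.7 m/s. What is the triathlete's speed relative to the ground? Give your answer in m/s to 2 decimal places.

1.43 m/s

Taking east as x and north as y: velocity relative to the water = (0.469, 2.047) m/s; the water relative to ground = (0.000, -0.700) m/s.
Velocity relative to ground = (0.469, 2.047) + (0.000, -0.700) = (0.469, 1.347) m/s.
Speed = |(0.469, 1.347)| = 1.426 m/s.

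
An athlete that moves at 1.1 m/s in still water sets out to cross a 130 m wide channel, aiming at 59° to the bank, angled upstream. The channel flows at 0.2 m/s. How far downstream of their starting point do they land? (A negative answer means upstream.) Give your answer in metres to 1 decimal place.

-50.5 m

Perpendicular speed = 0.943 m/s; crossing time = 130 / 0.943 = 137.875 s.
Net downstream speed = -0.367 m/s.
Drift = -0.367 × 137.875 = -50.537 m (upstream).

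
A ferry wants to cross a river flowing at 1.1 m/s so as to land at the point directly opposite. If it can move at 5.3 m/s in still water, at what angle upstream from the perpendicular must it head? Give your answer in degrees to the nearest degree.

12°

To cancel the current, the upstream component of the ferry's velocity must equal the flow: 5.3 sin θ = 1.1.
sin θ = 1.1 / 5.3 = 0.2075.
θ = arcsin(0.2075) = 11.979°.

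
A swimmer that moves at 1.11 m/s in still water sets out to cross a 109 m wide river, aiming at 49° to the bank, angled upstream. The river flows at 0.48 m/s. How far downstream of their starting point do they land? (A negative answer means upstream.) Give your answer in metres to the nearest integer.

Perpendicular speed = 0.838 m/s; crossing time = 109 / 0.838 = 130.114 s.
Net downstream speed = -0.248 m/s.
Drift = -0.248 × 130.114 = -32.298 m (upstream).

-32 m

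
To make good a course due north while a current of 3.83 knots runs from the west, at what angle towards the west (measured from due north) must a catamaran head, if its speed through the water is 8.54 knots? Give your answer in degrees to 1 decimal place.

26.6°

The current pushes perpendicular to the desired track; the heading must have a component into the current equal to 3.83 knots: 8.54 sin θ = 3.83.
sin θ = 0.4485, so θ = 26.646°.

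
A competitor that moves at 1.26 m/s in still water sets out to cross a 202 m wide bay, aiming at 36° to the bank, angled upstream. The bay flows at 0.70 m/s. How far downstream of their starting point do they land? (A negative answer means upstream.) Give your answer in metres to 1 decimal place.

Perpendicular speed = 0.741 m/s; crossing time = 202 / 0.741 = 272.748 s.
Net downstream speed = -0.319 m/s.
Drift = -0.319 × 272.748 = -87.105 m (upstream).

-87.1 m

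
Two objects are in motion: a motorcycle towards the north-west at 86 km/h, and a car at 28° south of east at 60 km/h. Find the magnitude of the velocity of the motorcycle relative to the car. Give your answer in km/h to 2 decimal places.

144.45 km/h

Taking east as x and north as y: motorcycle velocity = (-60.811, 60.811) km/h; car velocity = (52.977, -28.168) km/h.
Velocity of motorcycle relative to car = (-60.811, 60.811) − (52.977, -28.168) = (-113.788, 88.979) km/h.
Magnitude = |(-113.788, 88.979)| = 144.447 km/h.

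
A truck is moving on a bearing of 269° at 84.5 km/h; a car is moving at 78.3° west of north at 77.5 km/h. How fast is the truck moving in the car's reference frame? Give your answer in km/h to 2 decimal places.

19.22 km/h

Taking east as x and north as y: truck velocity = (-84.487, -1.475) km/h; car velocity = (-75.890, 15.716) km/h.
Velocity of truck relative to car = (-84.487, -1.475) − (-75.890, 15.716) = (-8.597, -17.191) km/h.
Magnitude = |(-8.597, -17.191)| = 19.221 km/h.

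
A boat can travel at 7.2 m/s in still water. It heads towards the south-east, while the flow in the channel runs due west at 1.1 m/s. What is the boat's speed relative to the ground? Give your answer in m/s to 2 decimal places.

Taking east as x and north as y: velocity relative to the water = (5.091, -5.091) m/s; the water relative to ground = (-1.100, 0.000) m/s.
Velocity relative to ground = (5.091, -5.091) + (-1.100, 0.000) = (3.991, -5.091) m/s.
Speed = |(3.991, -5.091)| = 6.469 m/s.

6.47 m/s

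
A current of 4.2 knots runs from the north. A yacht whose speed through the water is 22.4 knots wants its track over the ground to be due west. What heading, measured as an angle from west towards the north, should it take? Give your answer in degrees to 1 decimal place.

The current pushes perpendicular to the desired track; the heading must have a component into the current equal to 4.2 knots: 22.4 sin θ = 4.2.
sin θ = 0.1875, so θ = 10.807°.

10.8°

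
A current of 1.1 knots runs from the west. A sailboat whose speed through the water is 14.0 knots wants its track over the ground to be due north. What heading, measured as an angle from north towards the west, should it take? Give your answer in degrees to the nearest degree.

5°

The current pushes perpendicular to the desired track; the heading must have a component into the current equal to 1.1 knots: 14.0 sin θ = 1.1.
sin θ = 0.0786, so θ = 4.506°.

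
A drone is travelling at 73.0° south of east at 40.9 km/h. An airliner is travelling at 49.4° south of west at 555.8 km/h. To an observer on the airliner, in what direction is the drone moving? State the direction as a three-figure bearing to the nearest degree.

Taking east as x and north as y: drone velocity = (11.958, -39.113) km/h; airliner velocity = (-361.700, -422.003) km/h.
Velocity of drone relative to airliner = (11.958, -39.113) − (-361.700, -422.003) = (373.658, 382.890) km/h.
Bearing = atan2(373.66, 382.89) = 44.30° clockwise from north.

044°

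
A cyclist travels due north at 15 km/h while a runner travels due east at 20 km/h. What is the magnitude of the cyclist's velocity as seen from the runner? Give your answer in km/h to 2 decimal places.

Taking east as x and north as y: cyclist velocity = (0.000, 15.000) km/h; runner velocity = (20.000, 0.000) km/h.
Velocity of cyclist relative to runner = (0.000, 15.000) − (20.000, 0.000) = (-20.000, 15.000) km/h.
Magnitude = |(-20.000, 15.000)| = 25.000 km/h.

25.00 km/h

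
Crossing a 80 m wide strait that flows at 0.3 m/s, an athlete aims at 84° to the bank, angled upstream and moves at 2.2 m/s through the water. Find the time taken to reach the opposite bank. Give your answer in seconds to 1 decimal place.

The component of the athlete's velocity perpendicular to the bank is 2.2 × sin 84° = 2.188 m/s.
The flow acts along the bank and has no component across it.
Time = 80 / 2.188 = 36.564 s.

36.6 s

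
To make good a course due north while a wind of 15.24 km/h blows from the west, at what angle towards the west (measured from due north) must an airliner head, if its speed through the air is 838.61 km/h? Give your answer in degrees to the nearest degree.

1°

The wind pushes perpendicular to the desired track; the heading must have a component into the wind equal to 15.24 km/h: 838.61 sin θ = 15.24.
sin θ = 0.0182, so θ = 1.041°.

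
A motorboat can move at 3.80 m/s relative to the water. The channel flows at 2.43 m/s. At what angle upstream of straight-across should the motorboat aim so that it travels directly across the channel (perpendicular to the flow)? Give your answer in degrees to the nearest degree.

40°

To cancel the current, the upstream component of the motorboat's velocity must equal the flow: 3.80 sin θ = 2.43.
sin θ = 2.43 / 3.80 = 0.6395.
θ = arcsin(0.6395) = 39.753°.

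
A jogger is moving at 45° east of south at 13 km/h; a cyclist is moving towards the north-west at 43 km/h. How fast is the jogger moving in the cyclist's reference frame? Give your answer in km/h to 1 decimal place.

Taking east as x and north as y: jogger velocity = (9.192, -9.192) km/h; cyclist velocity = (-30.406, 30.406) km/h.
Velocity of jogger relative to cyclist = (9.192, -9.192) − (-30.406, 30.406) = (39.598, -39.598) km/h.
Magnitude = |(39.598, -39.598)| = 56.000 km/h.

56.0 km/h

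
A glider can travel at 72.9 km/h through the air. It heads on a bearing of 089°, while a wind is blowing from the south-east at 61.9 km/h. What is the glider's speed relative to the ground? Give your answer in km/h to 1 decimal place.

53.6 km/h

Taking east as x and north as y: velocity relative to the air = (72.889, 1.272) km/h; the air relative to ground = (-43.770, 43.770) km/h.
Velocity relative to ground = (72.889, 1.272) + (-43.770, 43.770) = (29.119, 45.042) km/h.
Speed = |(29.119, 45.042)| = 53.635 km/h.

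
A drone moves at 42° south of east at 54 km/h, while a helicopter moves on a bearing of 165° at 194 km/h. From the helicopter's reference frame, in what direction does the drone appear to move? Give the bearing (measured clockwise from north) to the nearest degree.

Taking east as x and north as y: drone velocity = (40.130, -36.133) km/h; helicopter velocity = (50.211, -187.390) km/h.
Velocity of drone relative to helicopter = (40.130, -36.133) − (50.211, -187.390) = (-10.081, 151.257) km/h.
Bearing = atan2(-10.08, 151.26) = 356.19° clockwise from north.

356°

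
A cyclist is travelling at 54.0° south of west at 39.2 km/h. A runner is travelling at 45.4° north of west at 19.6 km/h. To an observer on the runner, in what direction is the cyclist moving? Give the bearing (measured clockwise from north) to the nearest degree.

Taking east as x and north as y: cyclist velocity = (-23.041, -31.713) km/h; runner velocity = (-13.762, 13.956) km/h.
Velocity of cyclist relative to runner = (-23.041, -31.713) − (-13.762, 13.956) = (-9.279, -45.669) km/h.
Bearing = atan2(-9.28, -45.67) = 191.48° clockwise from north.

191°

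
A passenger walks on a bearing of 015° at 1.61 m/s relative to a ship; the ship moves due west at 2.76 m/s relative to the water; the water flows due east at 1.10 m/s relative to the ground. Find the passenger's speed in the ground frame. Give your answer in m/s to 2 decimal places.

In east/north components (m/s): passenger relative to ship = (0.417, 1.555); ship relative to water = (-2.760, 0.000); water relative to ground = (1.100, 0.000).
Sum = (-1.243, 1.555) m/s.
Speed = |(-1.243, 1.555)| = 1.991 m/s.

1.99 m/s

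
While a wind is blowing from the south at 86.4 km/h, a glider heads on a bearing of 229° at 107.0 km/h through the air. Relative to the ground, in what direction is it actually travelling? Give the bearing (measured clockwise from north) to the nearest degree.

281°

Taking east as x and north as y: velocity relative to the air = (-80.754, -70.198) km/h; the air relative to ground = (0.000, 86.400) km/h.
Velocity relative to ground = (-80.754, -70.198) + (0.000, 86.400) = (-80.754, 16.202) km/h.
Bearing = atan2(-80.75, 16.20) = 281.34° clockwise from north.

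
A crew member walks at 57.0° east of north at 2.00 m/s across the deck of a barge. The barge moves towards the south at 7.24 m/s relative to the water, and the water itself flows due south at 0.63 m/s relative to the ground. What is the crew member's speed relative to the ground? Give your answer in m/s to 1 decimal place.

In east/north components (m/s): crew member relative to barge = (1.677, 1.089); barge relative to water = (0.000, -7.240); water relative to ground = (0.000, -0.630).
Sum = (1.677, -6.781) m/s.
Speed = |(1.677, -6.781)| = 6.985 m/s.

7.0 m/s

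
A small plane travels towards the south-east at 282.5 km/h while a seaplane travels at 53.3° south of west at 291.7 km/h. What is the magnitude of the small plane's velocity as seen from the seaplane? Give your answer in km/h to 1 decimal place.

Taking east as x and north as y: small plane velocity = (199.758, -199.758) km/h; seaplane velocity = (-174.327, -233.878) km/h.
Velocity of small plane relative to seaplane = (199.758, -199.758) − (-174.327, -233.878) = (374.085, 34.120) km/h.
Magnitude = |(374.085, 34.120)| = 375.638 km/h.

375.6 km/h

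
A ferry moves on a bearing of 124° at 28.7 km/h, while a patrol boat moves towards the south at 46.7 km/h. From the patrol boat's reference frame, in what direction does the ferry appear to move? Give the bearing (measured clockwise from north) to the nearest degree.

Taking east as x and north as y: ferry velocity = (23.793, -16.049) km/h; patrol boat velocity = (0.000, -46.700) km/h.
Velocity of ferry relative to patrol boat = (23.793, -16.049) − (0.000, -46.700) = (23.793, 30.651) km/h.
Bearing = atan2(23.79, 30.65) = 37.82° clockwise from north.

038°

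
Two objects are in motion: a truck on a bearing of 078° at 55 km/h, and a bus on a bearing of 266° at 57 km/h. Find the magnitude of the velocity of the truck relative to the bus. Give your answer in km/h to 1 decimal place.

Taking east as x and north as y: truck velocity = (53.798, 11.435) km/h; bus velocity = (-56.861, -3.976) km/h.
Velocity of truck relative to bus = (53.798, 11.435) − (-56.861, -3.976) = (110.659, 15.411) km/h.
Magnitude = |(110.659, 15.411)| = 111.727 km/h.

111.7 km/h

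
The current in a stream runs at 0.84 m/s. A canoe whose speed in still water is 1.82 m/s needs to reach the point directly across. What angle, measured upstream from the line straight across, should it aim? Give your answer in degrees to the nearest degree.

To cancel the current, the upstream component of the canoe's velocity must equal the flow: 1.82 sin θ = 0.84.
sin θ = 0.84 / 1.82 = 0.4615.
θ = arcsin(0.4615) = 27.486°.

27°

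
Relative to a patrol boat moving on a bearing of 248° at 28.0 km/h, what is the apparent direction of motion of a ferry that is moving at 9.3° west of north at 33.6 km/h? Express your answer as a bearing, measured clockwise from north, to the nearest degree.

025°

Taking east as x and north as y: ferry velocity = (-5.430, 33.158) km/h; patrol boat velocity = (-25.961, -10.489) km/h.
Velocity of ferry relative to patrol boat = (-5.430, 33.158) − (-25.961, -10.489) = (20.531, 43.647) km/h.
Bearing = atan2(20.53, 43.65) = 25.19° clockwise from north.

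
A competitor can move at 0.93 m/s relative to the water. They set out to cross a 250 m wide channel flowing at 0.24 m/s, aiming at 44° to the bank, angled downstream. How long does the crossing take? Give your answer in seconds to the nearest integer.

The component of the competitor's velocity perpendicular to the bank is 0.93 × sin 44° = 0.646 m/s.
Only the cross-stream component determines the crossing time; the current contributes nothing perpendicular to the bank.
Time = 250 / 0.646 = 386.978 s.

387 s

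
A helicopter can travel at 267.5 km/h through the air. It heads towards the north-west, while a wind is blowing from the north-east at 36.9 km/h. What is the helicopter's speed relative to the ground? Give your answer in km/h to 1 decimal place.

270.0 km/h

Taking east as x and north as y: velocity relative to the air = (-189.151, 189.151) km/h; the air relative to ground = (-26.092, -26.092) km/h.
Velocity relative to ground = (-189.151, 189.151) + (-26.092, -26.092) = (-215.243, 163.059) km/h.
Speed = |(-215.243, 163.059)| = 270.033 km/h.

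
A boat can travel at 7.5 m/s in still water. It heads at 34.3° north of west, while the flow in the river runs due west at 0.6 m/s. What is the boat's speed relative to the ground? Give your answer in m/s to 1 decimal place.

8.0 m/s

Taking east as x and north as y: velocity relative to the water = (-6.196, 4.226) m/s; the water relative to ground = (-0.600, 0.000) m/s.
Velocity relative to ground = (-6.196, 4.226) + (-0.600, 0.000) = (-6.796, 4.226) m/s.
Speed = |(-6.796, 4.226)| = 8.003 m/s.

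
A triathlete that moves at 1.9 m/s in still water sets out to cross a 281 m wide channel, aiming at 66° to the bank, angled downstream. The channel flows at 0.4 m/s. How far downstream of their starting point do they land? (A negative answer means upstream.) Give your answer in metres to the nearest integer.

Perpendicular speed = 1.736 m/s; crossing time = 281 / 1.736 = 161.891 s.
Net downstream speed = 1.173 m/s.
Drift = 1.173 × 161.891 = 189.866 m (downstream).

190 m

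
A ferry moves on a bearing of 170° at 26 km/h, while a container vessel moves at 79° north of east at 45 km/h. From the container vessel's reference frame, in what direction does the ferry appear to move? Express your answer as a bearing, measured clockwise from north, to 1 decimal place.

183.3°

Taking east as x and north as y: ferry velocity = (4.515, -25.605) km/h; container vessel velocity = (8.586, 44.173) km/h.
Velocity of ferry relative to container vessel = (4.515, -25.605) − (8.586, 44.173) = (-4.072, -69.778) km/h.
Bearing = atan2(-4.07, -69.78) = 183.34° clockwise from north.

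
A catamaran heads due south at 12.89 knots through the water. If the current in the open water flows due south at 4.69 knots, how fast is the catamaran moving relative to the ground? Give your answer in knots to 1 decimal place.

17.6 knots

Taking east as x and north as y: velocity relative to the water = (0.000, -12.890) knots; the water relative to ground = (0.000, -4.690) knots.
Velocity relative to ground = (0.000, -12.890) + (0.000, -4.690) = (0.000, -17.580) knots.
Speed = |(0.000, -17.580)| = 17.580 knots.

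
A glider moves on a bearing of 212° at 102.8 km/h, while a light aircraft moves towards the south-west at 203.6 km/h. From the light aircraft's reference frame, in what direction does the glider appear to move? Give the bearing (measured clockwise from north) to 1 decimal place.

Taking east as x and north as y: glider velocity = (-54.476, -87.179) km/h; light aircraft velocity = (-143.967, -143.967) km/h.
Velocity of glider relative to light aircraft = (-54.476, -87.179) − (-143.967, -143.967) = (89.491, 56.788) km/h.
Bearing = atan2(89.49, 56.79) = 57.60° clockwise from north.

057.6°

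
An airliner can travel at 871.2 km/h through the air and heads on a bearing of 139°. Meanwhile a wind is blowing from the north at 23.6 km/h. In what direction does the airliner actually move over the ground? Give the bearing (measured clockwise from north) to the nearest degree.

Taking east as x and north as y: velocity relative to the air = (571.559, -657.503) km/h; the air relative to ground = (0.000, -23.600) km/h.
Velocity relative to ground = (571.559, -657.503) + (0.000, -23.600) = (571.559, -681.103) km/h.
Bearing = atan2(571.56, -681.10) = 140.00° clockwise from north.

140°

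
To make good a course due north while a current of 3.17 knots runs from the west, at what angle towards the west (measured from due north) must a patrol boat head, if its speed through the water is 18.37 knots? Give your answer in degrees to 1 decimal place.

The current pushes perpendicular to the desired track; the heading must have a component into the current equal to 3.17 knots: 18.37 sin θ = 3.17.
sin θ = 0.1726, so θ = 9.937°.

9.9°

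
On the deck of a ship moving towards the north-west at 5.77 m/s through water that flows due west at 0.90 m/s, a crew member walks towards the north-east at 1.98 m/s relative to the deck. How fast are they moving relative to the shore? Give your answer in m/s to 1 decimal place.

6.5 m/s

In east/north components (m/s): crew member relative to ship = (1.400, 1.400); ship relative to water = (-4.080, 4.080); water relative to ground = (-0.900, 0.000).
Sum = (-3.580, 5.480) m/s.
Speed = |(-3.580, 5.480)| = 6.546 m/s.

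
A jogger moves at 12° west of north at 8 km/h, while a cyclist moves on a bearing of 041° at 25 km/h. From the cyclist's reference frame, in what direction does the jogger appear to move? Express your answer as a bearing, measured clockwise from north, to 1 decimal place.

238.6°

Taking east as x and north as y: jogger velocity = (-1.663, 7.825) km/h; cyclist velocity = (16.401, 18.868) km/h.
Velocity of jogger relative to cyclist = (-1.663, 7.825) − (16.401, 18.868) = (-18.065, -11.043) km/h.
Bearing = atan2(-18.06, -11.04) = 238.56° clockwise from north.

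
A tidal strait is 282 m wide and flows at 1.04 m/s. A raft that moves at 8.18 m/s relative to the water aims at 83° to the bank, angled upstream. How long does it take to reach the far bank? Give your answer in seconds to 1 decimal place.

34.7 s

The component of the raft's velocity perpendicular to the bank is 8.18 × sin 83° = 8.119 m/s.
The flow acts along the bank and has no component across it.
Time = 282 / 8.119 = 34.733 s.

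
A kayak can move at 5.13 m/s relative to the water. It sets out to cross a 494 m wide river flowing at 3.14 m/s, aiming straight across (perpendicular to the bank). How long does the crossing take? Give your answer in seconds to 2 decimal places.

The component of the kayak's velocity perpendicular to the bank is 5.13 m/s.
The flow acts along the bank and has no component across it.
Time = 494 / 5.130 = 96.296 s.

96.30 s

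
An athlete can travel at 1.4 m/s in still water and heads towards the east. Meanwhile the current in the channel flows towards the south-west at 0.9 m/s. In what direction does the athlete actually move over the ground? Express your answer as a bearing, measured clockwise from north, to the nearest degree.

Taking east as x and north as y: velocity relative to the water = (1.400, 0.000) m/s; the water relative to ground = (-0.636, -0.636) m/s.
Velocity relative to ground = (1.400, 0.000) + (-0.636, -0.636) = (0.764, -0.636) m/s.
Bearing = atan2(0.76, -0.64) = 129.81° clockwise from north.

130°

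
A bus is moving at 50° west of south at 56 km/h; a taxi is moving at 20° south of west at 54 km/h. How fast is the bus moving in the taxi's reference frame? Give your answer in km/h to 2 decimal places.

Taking east as x and north as y: bus velocity = (-42.898, -35.996) km/h; taxi velocity = (-50.743, -18.469) km/h.
Velocity of bus relative to taxi = (-42.898, -35.996) − (-50.743, -18.469) = (7.845, -17.527) km/h.
Magnitude = |(7.845, -17.527)| = 19.203 km/h.

19.20 km/h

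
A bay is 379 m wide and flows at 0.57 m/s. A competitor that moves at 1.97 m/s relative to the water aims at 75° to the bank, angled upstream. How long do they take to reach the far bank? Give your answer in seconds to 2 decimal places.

199.17 s

The component of the competitor's velocity perpendicular to the bank is 1.97 × sin 75° = 1.903 m/s.
The flow acts along the bank and has no component across it.
Time = 379 / 1.903 = 199.172 s.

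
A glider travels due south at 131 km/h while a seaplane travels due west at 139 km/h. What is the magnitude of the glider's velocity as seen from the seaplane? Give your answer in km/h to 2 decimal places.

191.00 km/h

Taking east as x and north as y: glider velocity = (0.000, -131.000) km/h; seaplane velocity = (-139.000, 0.000) km/h.
Velocity of glider relative to seaplane = (0.000, -131.000) − (-139.000, 0.000) = (139.000, -131.000) km/h.
Magnitude = |(139.000, -131.000)| = 191.003 km/h.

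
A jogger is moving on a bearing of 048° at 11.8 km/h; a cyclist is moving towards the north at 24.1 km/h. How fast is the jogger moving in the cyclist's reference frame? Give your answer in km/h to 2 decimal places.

18.42 km/h

Taking east as x and north as y: jogger velocity = (8.769, 7.896) km/h; cyclist velocity = (0.000, 24.100) km/h.
Velocity of jogger relative to cyclist = (8.769, 7.896) − (0.000, 24.100) = (8.769, -16.204) km/h.
Magnitude = |(8.769, -16.204)| = 18.425 km/h.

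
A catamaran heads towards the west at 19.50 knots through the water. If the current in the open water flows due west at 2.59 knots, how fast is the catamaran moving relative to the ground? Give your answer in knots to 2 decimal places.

Taking east as x and north as y: velocity relative to the water = (-19.500, 0.000) knots; the water relative to ground = (-2.590, 0.000) knots.
Velocity relative to ground = (-19.500, 0.000) + (-2.590, 0.000) = (-22.090, 0.000) knots.
Speed = |(-22.090, 0.000)| = 22.090 knots.

22.09 knots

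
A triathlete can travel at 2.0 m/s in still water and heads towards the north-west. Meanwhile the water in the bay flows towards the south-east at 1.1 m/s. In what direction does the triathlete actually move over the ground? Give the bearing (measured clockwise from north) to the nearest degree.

315°

Taking east as x and north as y: velocity relative to the water = (-1.414, 1.414) m/s; the water relative to ground = (0.778, -0.778) m/s.
Velocity relative to ground = (-1.414, 1.414) + (0.778, -0.778) = (-0.636, 0.636) m/s.
Bearing = atan2(-0.64, 0.64) = 315.00° clockwise from north.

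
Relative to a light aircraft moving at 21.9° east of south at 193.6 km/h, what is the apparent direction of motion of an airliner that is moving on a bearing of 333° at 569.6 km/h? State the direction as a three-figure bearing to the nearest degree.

Taking east as x and north as y: airliner velocity = (-258.593, 507.517) km/h; light aircraft velocity = (72.210, -179.629) km/h.
Velocity of airliner relative to light aircraft = (-258.593, 507.517) − (72.210, -179.629) = (-330.803, 687.146) km/h.
Bearing = atan2(-330.80, 687.15) = 334.29° clockwise from north.

334°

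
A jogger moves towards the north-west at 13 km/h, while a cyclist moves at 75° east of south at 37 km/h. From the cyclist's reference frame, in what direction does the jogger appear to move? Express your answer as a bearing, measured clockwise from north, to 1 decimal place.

Taking east as x and north as y: jogger velocity = (-9.192, 9.192) km/h; cyclist velocity = (35.739, -9.576) km/h.
Velocity of jogger relative to cyclist = (-9.192, 9.192) − (35.739, -9.576) = (-44.932, 18.769) km/h.
Bearing = atan2(-44.93, 18.77) = 292.67° clockwise from north.

292.7°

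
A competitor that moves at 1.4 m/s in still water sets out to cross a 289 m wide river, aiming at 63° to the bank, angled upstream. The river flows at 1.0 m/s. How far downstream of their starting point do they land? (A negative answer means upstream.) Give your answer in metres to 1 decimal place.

84.4 m

Perpendicular speed = 1.247 m/s; crossing time = 289 / 1.247 = 231.680 s.
Net downstream speed = 0.364 m/s.
Drift = 0.364 × 231.680 = 84.427 m (downstream).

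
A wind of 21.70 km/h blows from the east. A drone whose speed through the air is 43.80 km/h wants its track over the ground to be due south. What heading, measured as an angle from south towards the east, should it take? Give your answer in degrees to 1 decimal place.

The wind pushes perpendicular to the desired track; the heading must have a component into the wind equal to 21.70 km/h: 43.80 sin θ = 21.70.
sin θ = 0.4954, so θ = 29.698°.

29.7°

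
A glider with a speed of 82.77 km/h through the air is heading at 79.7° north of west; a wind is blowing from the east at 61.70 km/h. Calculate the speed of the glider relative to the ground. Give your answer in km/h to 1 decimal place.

111.7 km/h

Taking east as x and north as y: velocity relative to the air = (-14.799, 81.436) km/h; the air relative to ground = (-61.700, 0.000) km/h.
Velocity relative to ground = (-14.799, 81.436) + (-61.700, 0.000) = (-76.499, 81.436) km/h.
Speed = |(-76.499, 81.436)| = 111.732 km/h.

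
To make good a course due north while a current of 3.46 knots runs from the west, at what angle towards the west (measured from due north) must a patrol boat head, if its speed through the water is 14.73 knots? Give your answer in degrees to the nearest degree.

14°

The current pushes perpendicular to the desired track; the heading must have a component into the current equal to 3.46 knots: 14.73 sin θ = 3.46.
sin θ = 0.2349, so θ = 13.585°.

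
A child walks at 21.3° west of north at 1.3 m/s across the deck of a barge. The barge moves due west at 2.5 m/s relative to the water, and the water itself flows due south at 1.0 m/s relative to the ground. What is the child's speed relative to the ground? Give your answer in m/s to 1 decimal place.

In east/north components (m/s): child relative to barge = (-0.472, 1.211); barge relative to water = (-2.500, 0.000); water relative to ground = (0.000, -1.000).
Sum = (-2.972, 0.211) m/s.
Speed = |(-2.972, 0.211)| = 2.980 m/s.

3.0 m/s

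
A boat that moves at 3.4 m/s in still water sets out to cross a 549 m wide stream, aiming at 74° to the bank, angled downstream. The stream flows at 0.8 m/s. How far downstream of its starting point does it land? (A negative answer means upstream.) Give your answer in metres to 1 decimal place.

Perpendicular speed = 3.268 m/s; crossing time = 549 / 3.268 = 167.978 s.
Net downstream speed = 1.737 m/s.
Drift = 1.737 × 167.978 = 291.805 m (downstream).

291.8 m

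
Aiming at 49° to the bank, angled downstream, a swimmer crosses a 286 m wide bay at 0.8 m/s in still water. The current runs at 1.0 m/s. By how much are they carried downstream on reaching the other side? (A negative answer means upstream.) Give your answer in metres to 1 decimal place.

722.3 m

Perpendicular speed = 0.604 m/s; crossing time = 286 / 0.604 = 473.692 s.
Net downstream speed = 1.525 m/s.
Drift = 1.525 × 473.692 = 722.308 m (downstream).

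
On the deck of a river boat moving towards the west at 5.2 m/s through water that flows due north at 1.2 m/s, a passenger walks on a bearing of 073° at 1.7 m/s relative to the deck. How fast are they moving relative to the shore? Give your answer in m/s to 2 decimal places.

3.96 m/s

In east/north components (m/s): passenger relative to river boat = (1.626, 0.497); river boat relative to water = (-5.200, 0.000); water relative to ground = (0.000, 1.200).
Sum = (-3.574, 1.697) m/s.
Speed = |(-3.574, 1.697)| = 3.957 m/s.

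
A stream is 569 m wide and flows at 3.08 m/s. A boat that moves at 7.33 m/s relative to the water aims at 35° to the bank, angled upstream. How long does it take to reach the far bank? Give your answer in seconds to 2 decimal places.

135.34 s

The component of the boat's velocity perpendicular to the bank is 7.33 × sin 35° = 4.204 m/s.
Only the cross-stream component determines the crossing time; the current contributes nothing perpendicular to the bank.
Time = 569 / 4.204 = 135.337 s.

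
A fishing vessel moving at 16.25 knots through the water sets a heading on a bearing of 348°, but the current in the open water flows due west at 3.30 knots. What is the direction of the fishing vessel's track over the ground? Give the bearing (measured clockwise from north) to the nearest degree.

337°

Taking east as x and north as y: velocity relative to the water = (-3.379, 15.895) knots; the water relative to ground = (-3.300, 0.000) knots.
Velocity relative to ground = (-3.379, 15.895) + (-3.300, 0.000) = (-6.679, 15.895) knots.
Bearing = atan2(-6.68, 15.89) = 337.21° clockwise from north.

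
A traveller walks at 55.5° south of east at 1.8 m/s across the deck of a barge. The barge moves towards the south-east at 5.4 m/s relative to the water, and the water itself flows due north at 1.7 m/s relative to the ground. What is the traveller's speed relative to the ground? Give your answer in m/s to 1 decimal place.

In east/north components (m/s): traveller relative to barge = (1.020, -1.483); barge relative to water = (3.818, -3.818); water relative to ground = (0.000, 1.700).
Sum = (4.838, -3.602) m/s.
Speed = |(4.838, -3.602)| = 6.031 m/s.

6.0 m/s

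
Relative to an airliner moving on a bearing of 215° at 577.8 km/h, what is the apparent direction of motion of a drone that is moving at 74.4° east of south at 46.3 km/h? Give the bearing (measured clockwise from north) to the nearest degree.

039°

Taking east as x and north as y: drone velocity = (44.594, -12.451) km/h; airliner velocity = (-331.412, -473.306) km/h.
Velocity of drone relative to airliner = (44.594, -12.451) − (-331.412, -473.306) = (376.007, 460.855) km/h.
Bearing = atan2(376.01, 460.86) = 39.21° clockwise from north.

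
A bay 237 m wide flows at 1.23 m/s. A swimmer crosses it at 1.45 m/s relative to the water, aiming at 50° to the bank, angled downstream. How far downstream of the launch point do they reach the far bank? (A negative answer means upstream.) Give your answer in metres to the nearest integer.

461 m

Perpendicular speed = 1.111 m/s; crossing time = 237 / 1.111 = 213.367 s.
Net downstream speed = 2.162 m/s.
Drift = 2.162 × 213.367 = 461.307 m (downstream).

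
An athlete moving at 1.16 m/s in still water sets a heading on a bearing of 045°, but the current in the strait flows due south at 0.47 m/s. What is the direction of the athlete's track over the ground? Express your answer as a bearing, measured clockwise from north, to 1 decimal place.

066.9°

Taking east as x and north as y: velocity relative to the water = (0.820, 0.820) m/s; the water relative to ground = (0.000, -0.470) m/s.
Velocity relative to ground = (0.820, 0.820) + (0.000, -0.470) = (0.820, 0.350) m/s.
Bearing = atan2(0.82, 0.35) = 66.88° clockwise from north.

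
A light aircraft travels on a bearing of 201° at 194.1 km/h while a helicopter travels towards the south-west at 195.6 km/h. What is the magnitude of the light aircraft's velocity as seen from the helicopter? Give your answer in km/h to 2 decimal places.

81.04 km/h

Taking east as x and north as y: light aircraft velocity = (-69.559, -181.208) km/h; helicopter velocity = (-138.310, -138.310) km/h.
Velocity of light aircraft relative to helicopter = (-69.559, -181.208) − (-138.310, -138.310) = (68.751, -42.898) km/h.
Magnitude = |(68.751, -42.898)| = 81.036 km/h.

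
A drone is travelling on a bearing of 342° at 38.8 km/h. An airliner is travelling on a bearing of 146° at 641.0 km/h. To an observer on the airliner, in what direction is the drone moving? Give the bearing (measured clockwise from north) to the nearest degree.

327°

Taking east as x and north as y: drone velocity = (-11.990, 36.901) km/h; airliner velocity = (358.443, -531.413) km/h.
Velocity of drone relative to airliner = (-11.990, 36.901) − (358.443, -531.413) = (-370.433, 568.314) km/h.
Bearing = atan2(-370.43, 568.31) = 326.90° clockwise from north.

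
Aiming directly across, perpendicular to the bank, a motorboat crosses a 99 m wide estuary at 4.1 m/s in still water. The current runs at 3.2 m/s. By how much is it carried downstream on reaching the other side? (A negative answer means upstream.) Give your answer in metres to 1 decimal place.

77.3 m

Perpendicular speed = 4.100 m/s; crossing time = 99 / 4.100 = 24.146 s.
Net downstream speed = 3.200 m/s.
Drift = 3.200 × 24.146 = 77.268 m (downstream).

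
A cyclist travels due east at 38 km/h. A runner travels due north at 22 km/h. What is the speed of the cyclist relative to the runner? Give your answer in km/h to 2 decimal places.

43.91 km/h

Taking east as x and north as y: cyclist velocity = (38.000, 0.000) km/h; runner velocity = (0.000, 22.000) km/h.
Velocity of cyclist relative to runner = (38.000, 0.000) − (0.000, 22.000) = (38.000, -22.000) km/h.
Magnitude = |(38.000, -22.000)| = 43.909 km/h.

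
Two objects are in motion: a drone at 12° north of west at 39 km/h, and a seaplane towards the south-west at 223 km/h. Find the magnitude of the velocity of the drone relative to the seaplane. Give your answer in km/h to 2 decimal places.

Taking east as x and north as y: drone velocity = (-38.148, 8.109) km/h; seaplane velocity = (-157.685, -157.685) km/h.
Velocity of drone relative to seaplane = (-38.148, 8.109) − (-157.685, -157.685) = (119.537, 165.793) km/h.
Magnitude = |(119.537, 165.793)| = 204.393 km/h.

204.39 km/h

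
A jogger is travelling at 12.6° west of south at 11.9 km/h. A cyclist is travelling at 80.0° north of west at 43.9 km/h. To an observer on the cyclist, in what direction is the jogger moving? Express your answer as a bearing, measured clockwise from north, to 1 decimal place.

174.8°

Taking east as x and north as y: jogger velocity = (-2.596, -11.613) km/h; cyclist velocity = (-7.623, 43.233) km/h.
Velocity of jogger relative to cyclist = (-2.596, -11.613) − (-7.623, 43.233) = (5.027, -54.846) km/h.
Bearing = atan2(5.03, -54.85) = 174.76° clockwise from north.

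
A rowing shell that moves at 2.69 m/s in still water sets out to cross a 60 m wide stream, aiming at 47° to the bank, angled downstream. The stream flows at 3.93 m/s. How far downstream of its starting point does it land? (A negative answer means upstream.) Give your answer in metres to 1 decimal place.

175.8 m

Perpendicular speed = 1.967 m/s; crossing time = 60 / 1.967 = 30.498 s.
Net downstream speed = 5.765 m/s.
Drift = 5.765 × 30.498 = 175.808 m (downstream).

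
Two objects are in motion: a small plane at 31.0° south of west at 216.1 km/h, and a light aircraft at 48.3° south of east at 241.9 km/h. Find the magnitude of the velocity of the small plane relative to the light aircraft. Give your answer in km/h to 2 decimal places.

353.02 km/h

Taking east as x and north as y: small plane velocity = (-185.234, -111.300) km/h; light aircraft velocity = (160.919, -180.612) km/h.
Velocity of small plane relative to light aircraft = (-185.234, -111.300) − (160.919, -180.612) = (-346.153, 69.312) km/h.
Magnitude = |(-346.153, 69.312)| = 353.024 km/h.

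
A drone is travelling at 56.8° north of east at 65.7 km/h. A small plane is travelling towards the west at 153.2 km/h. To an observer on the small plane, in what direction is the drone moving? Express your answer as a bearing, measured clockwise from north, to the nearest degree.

Taking east as x and north as y: drone velocity = (35.975, 54.975) km/h; small plane velocity = (-153.200, 0.000) km/h.
Velocity of drone relative to small plane = (35.975, 54.975) − (-153.200, 0.000) = (189.175, 54.975) km/h.
Bearing = atan2(189.17, 54.98) = 73.80° clockwise from north.

074°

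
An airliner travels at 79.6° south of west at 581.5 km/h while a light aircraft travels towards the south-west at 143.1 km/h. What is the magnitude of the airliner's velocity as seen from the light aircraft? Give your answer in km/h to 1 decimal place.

470.8 km/h

Taking east as x and north as y: airliner velocity = (-104.972, -571.947) km/h; light aircraft velocity = (-101.187, -101.187) km/h.
Velocity of airliner relative to light aircraft = (-104.972, -571.947) − (-101.187, -101.187) = (-3.785, -470.760) km/h.
Magnitude = |(-3.785, -470.760)| = 470.775 km/h.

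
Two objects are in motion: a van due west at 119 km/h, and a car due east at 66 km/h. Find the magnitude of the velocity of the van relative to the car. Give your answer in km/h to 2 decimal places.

Taking east as x and north as y: van velocity = (-119.000, 0.000) km/h; car velocity = (66.000, 0.000) km/h.
Velocity of van relative to car = (-119.000, 0.000) − (66.000, 0.000) = (-185.000, 0.000) km/h.
Magnitude = |(-185.000, 0.000)| = 185.000 km/h.

185.00 km/h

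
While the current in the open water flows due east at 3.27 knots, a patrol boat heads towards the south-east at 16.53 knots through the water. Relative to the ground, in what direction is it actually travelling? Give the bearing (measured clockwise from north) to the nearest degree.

128°

Taking east as x and north as y: velocity relative to the water = (11.688, -11.688) knots; the water relative to ground = (3.270, 0.000) knots.
Velocity relative to ground = (11.688, -11.688) + (3.270, 0.000) = (14.958, -11.688) knots.
Bearing = atan2(14.96, -11.69) = 128.00° clockwise from north.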